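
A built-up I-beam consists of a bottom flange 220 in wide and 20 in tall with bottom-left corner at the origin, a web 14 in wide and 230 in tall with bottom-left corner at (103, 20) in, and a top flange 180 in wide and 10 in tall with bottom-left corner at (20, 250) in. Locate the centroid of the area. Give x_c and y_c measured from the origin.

x_c = 110.00 in, y_c = 99.54 in

bottom flange: A = 220 × 20 = 4400.00, centroid at (110.00, 10.00).
web: A = 14 × 230 = 3220.00, centroid at (110.00, 135.00).
top flange: A = 180 × 10 = 1800.00, centroid at (110.00, 255.00).
ΣA = 9420.00 in², ΣAx_c = 1036200.00 in³, ΣAy_c = 937700.00 in³.
x_c = 1036200.00/9420.00 = 110.00 in; y_c = 937700.00/9420.00 = 99.54 in.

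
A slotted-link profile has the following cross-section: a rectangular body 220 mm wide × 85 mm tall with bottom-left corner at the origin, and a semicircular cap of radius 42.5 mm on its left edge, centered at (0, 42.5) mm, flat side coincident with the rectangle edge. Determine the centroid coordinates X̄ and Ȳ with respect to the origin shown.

rectangular body: A = 220 × 85 = 18700.00, centroid at (110.00, 42.50).
semicircular end: A = ½π·42.5² = 2837.25, centroid at (-18.04, 42.50).
ΣA = 21537.25 mm², ΣAX̄ = 2005822.92 mm³, ΣAȲ = 915333.16 mm³.
X̄ = 2005822.92/21537.25 = 93.13 mm; Ȳ = 915333.16/21537.25 = 42.50 mm.

X̄ = 93.13 mm, Ȳ = 42.50 mm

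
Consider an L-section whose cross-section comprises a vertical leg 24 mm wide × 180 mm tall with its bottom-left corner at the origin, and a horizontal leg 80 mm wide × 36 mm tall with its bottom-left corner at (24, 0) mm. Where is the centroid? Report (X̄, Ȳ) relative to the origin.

X̄ = 32.80 mm, Ȳ = 61.20 mm

Part | A | x̄ᵢ | ȳᵢ | A·x̄ᵢ | A·ȳᵢ
vertical leg | 4320.00 | 12.00 | 90.00 | 51840.00 | 388800.00
horizontal leg | 2880.00 | 64.00 | 18.00 | 184320.00 | 51840.00
Σ | 7200.00 |  |  | 236160.00 | 440640.00
X̄ = 236160.00 / 7200.00 = 32.80 mm
Ȳ = 440640.00 / 7200.00 = 61.20 mm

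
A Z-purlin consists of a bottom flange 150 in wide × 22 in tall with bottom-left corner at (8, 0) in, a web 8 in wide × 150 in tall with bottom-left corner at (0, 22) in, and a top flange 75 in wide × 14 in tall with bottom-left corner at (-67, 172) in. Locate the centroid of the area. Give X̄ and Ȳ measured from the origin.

X̄ = 44.64 in, Ȳ = 61.38 in

Part | A | x̄ᵢ | ȳᵢ | A·x̄ᵢ | A·ȳᵢ
bottom flange | 3300.00 | 83.00 | 11.00 | 273900.00 | 36300.00
web | 1200.00 | 4.00 | 97.00 | 4800.00 | 116400.00
top flange | 1050.00 | -29.50 | 179.00 | -30975.00 | 187950.00
Σ | 5550.00 |  |  | 247725.00 | 340650.00
X̄ = 247725.00 / 5550.00 = 44.64 in
Ȳ = 340650.00 / 5550.00 = 61.38 in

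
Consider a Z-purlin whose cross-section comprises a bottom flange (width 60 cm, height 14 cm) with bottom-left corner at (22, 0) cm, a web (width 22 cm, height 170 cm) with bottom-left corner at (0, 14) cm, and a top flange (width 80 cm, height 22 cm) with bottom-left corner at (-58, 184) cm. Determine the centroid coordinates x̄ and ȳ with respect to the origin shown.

bottom flange: A = 60 × 14 = 840.00, centroid at (52.00, 7.00).
web: A = 22 × 170 = 3740.00, centroid at (11.00, 99.00).
top flange: A = 80 × 22 = 1760.00, centroid at (-18.00, 195.00).
ΣA = 6340.00 cm²
ΣAx̄ = (840.00)(52.00) + (3740.00)(11.00) + (1760.00)(-18.00) = 53140.00 cm³
ΣAȳ = (840.00)(7.00) + (3740.00)(99.00) + (1760.00)(195.00) = 719340.00 cm³
x̄ = 53140.00 / 6340.00 = 8.38 cm
ȳ = 719340.00 / 6340.00 = 113.46 cm

x̄ = 8.38 cm, ȳ = 113.46 cm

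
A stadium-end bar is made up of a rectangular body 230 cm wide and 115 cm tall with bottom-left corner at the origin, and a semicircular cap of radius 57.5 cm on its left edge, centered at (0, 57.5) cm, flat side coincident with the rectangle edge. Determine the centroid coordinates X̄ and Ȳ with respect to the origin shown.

rectangular body: A = 230 × 115 = 26450.00, centroid at (115.00, 57.50).
semicircular end: A = ½π·57.5² = 5193.45, centroid at (-24.40, 57.50).
ΣA = 31643.45 cm²
ΣAX̄ = (26450.00)(115.00) + (5193.45)(-24.40) = 2915010.42 cm³
ΣAȲ = (26450.00)(57.50) + (5193.45)(57.50) = 1819498.11 cm³
X̄ = 2915010.42 / 31643.45 = 92.12 cm
Ȳ = 1819498.11 / 31643.45 = 57.50 cm

X̄ = 92.12 cm, Ȳ = 57.50 cm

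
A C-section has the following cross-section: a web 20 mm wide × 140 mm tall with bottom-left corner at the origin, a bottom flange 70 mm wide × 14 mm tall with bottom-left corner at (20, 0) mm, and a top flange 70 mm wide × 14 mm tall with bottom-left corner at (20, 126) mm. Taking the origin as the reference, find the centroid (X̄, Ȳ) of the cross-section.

web: A = 20 × 140 = 2800.00, centroid at (10.00, 70.00).
bottom flange: A = 70 × 14 = 980.00, centroid at (55.00, 7.00).
top flange: A = 70 × 14 = 980.00, centroid at (55.00, 133.00).
ΣA = 4760.00 mm², ΣAX̄ = 135800.00 mm³, ΣAȲ = 333200.00 mm³.
X̄ = 135800.00/4760.00 = 28.53 mm; Ȳ = 333200.00/4760.00 = 70.00 mm.

X̄ = 28.53 mm, Ȳ = 70.00 mm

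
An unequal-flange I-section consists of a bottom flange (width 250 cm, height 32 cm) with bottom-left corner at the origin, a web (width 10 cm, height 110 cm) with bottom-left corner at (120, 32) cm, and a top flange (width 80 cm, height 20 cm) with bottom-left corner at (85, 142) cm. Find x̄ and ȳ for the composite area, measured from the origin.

bottom flange: A = 250 × 32 = 8000.00, centroid at (125.00, 16.00).
web: A = 10 × 110 = 1100.00, centroid at (125.00, 87.00).
top flange: A = 80 × 20 = 1600.00, centroid at (125.00, 152.00).
ΣA = 10700.00 cm², ΣAx̄ = 1337500.00 cm³, ΣAȳ = 466900.00 cm³.
x̄ = 1337500.00/10700.00 = 125.00 cm; ȳ = 466900.00/10700.00 = 43.64 cm.

x̄ = 125.00 cm, ȳ = 43.64 cm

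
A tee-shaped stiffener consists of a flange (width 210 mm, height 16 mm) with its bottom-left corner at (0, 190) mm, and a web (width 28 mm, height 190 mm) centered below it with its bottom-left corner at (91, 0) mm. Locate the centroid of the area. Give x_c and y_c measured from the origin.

Part | A | x̄ᵢ | ȳᵢ | A·x̄ᵢ | A·ȳᵢ
web | 5320.00 | 105.00 | 95.00 | 558600.00 | 505400.00
flange | 3360.00 | 105.00 | 198.00 | 352800.00 | 665280.00
Σ | 8680.00 |  |  | 911400.00 | 1170680.00
x_c = 911400.00 / 8680.00 = 105.00 mm
y_c = 1170680.00 / 8680.00 = 134.87 mm

x_c = 105.00 mm, y_c = 134.87 mm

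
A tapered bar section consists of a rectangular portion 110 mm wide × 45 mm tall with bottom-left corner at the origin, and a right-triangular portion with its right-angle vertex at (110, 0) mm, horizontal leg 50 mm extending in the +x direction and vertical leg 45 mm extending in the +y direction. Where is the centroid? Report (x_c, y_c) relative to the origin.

rectangular portion: A = 110 × 45 = 4950.00, centroid at (55.00, 22.50).
triangular portion: A = ½·50·45 = 1125.00, centroid at (126.67, 15.00).
ΣA = 6075.00 mm²
ΣAx_c = (4950.00)(55.00) + (1125.00)(126.67) = 414750.00 mm³
ΣAy_c = (4950.00)(22.50) + (1125.00)(15.00) = 128250.00 mm³
x_c = 414750.00 / 6075.00 = 68.27 mm
y_c = 128250.00 / 6075.00 = 21.11 mm

x_c = 68.27 mm, y_c = 21.11 mm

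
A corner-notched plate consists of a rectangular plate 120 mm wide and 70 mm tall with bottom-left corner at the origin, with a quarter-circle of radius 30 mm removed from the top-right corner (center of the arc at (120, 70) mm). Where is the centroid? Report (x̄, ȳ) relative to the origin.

x̄ = 55.66 mm, ȳ = 32.95 mm

plate: A = 120 × 70 = 8400.00, centroid at (60.00, 35.00).
removed quarter-circle: A = −¼π·30² = -706.86, centroid at (107.27, 57.27).
ΣA = 7693.14 mm²
ΣAx̄ = (8400.00)(60.00) + (-706.86)(107.27) = 428177.00 mm³
ΣAȳ = (8400.00)(35.00) + (-706.86)(57.27) = 253519.92 mm³
x̄ = 428177.00 / 7693.14 = 55.66 mm
ȳ = 253519.92 / 7693.14 = 32.95 mm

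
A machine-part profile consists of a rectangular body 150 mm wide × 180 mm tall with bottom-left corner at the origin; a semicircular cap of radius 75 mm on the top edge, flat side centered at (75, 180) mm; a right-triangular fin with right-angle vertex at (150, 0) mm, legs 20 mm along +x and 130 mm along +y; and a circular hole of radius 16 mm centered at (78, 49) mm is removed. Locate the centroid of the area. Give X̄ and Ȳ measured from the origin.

rectangular body: A = 150 × 180 = 27000.00, centroid at (75.00, 90.00).
semicircular top: A = ½π·75² = 8835.73, centroid at (75.00, 211.83).
triangular fin: A = ½·20·130 = 1300.00, centroid at (156.67, 43.33).
hole: A = −π·16² = -804.25, centroid at (78.00, 49.00).
ΣA = 36331.48 mm²
ΣAX̄ = (27000.00)(75.00) + (8835.73)(75.00) + (1300.00)(156.67) + (-804.25)(78.00) = 2828615.04 mm³
ΣAȲ = (27000.00)(90.00) + (8835.73)(211.83) + (1300.00)(43.33) + (-804.25)(49.00) = 4318606.48 mm³
X̄ = 2828615.04 / 36331.48 = 77.86 mm
Ȳ = 4318606.48 / 36331.48 = 118.87 mm

X̄ = 77.86 mm, Ȳ = 118.87 mm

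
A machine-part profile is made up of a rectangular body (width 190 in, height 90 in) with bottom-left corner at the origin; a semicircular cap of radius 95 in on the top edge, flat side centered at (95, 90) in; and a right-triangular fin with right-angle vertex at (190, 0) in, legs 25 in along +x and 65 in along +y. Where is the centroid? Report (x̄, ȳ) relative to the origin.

x̄ = 97.62 in, ȳ = 82.10 in

rectangular body: A = 190 × 90 = 17100.00, centroid at (95.00, 45.00).
semicircular top: A = ½π·95² = 14176.44, centroid at (95.00, 130.32).
triangular fin: A = ½·25·65 = 812.50, centroid at (198.33, 21.67).
ΣA = 32088.94 in², ΣAx̄ = 3132407.33 in³, ΣAȳ = 2634566.82 in³.
x̄ = 3132407.33/32088.94 = 97.62 in; ȳ = 2634566.82/32088.94 = 82.10 in.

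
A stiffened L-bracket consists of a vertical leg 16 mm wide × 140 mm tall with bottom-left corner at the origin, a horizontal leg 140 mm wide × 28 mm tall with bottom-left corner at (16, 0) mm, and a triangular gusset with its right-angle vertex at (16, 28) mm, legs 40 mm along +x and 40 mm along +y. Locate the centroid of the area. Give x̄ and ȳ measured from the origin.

vertical leg: A = 16 × 140 = 2240.00, centroid at (8.00, 70.00).
horizontal leg: A = 140 × 28 = 3920.00, centroid at (86.00, 14.00).
gusset: A = ½·40·40 = 800.00, centroid at (29.33, 41.33).
ΣA = 6960.00 mm²
ΣAx̄ = (2240.00)(8.00) + (3920.00)(86.00) + (800.00)(29.33) = 378506.67 mm³
ΣAȳ = (2240.00)(70.00) + (3920.00)(14.00) + (800.00)(41.33) = 244746.67 mm³
x̄ = 378506.67 / 6960.00 = 54.38 mm
ȳ = 244746.67 / 6960.00 = 35.16 mm

x̄ = 54.38 mm, ȳ = 35.16 mm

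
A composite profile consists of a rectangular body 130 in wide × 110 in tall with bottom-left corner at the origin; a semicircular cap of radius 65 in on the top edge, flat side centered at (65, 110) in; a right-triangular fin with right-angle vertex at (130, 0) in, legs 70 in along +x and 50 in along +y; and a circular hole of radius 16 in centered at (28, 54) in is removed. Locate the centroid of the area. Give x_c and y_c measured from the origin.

x_c = 73.42 in, y_c = 77.02 in

rectangular body: A = 130 × 110 = 14300.00, centroid at (65.00, 55.00).
semicircular top: A = ½π·65² = 6636.61, centroid at (65.00, 137.59).
triangular fin: A = ½·70·50 = 1750.00, centroid at (153.33, 16.67).
hole: A = −π·16² = -804.25, centroid at (28.00, 54.00).
ΣA = 21882.37 in², ΣAx_c = 1606694.34 in³, ΣAy_c = 1685348.22 in³.
x_c = 1606694.34/21882.37 = 73.42 in; y_c = 1685348.22/21882.37 = 77.02 in.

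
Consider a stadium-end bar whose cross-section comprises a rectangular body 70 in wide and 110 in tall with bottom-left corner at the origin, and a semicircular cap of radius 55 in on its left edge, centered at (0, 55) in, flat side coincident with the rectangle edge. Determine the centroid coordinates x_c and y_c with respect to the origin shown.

rectangular body: A = 70 × 110 = 7700.00, centroid at (35.00, 55.00).
semicircular end: A = ½π·55² = 4751.66, centroid at (-23.34, 55.00).
ΣA = 12451.66 in², ΣAx_c = 158583.33 in³, ΣAy_c = 684841.24 in³.
x_c = 158583.33/12451.66 = 12.74 in; y_c = 684841.24/12451.66 = 55.00 in.

x_c = 12.74 in, y_c = 55.00 in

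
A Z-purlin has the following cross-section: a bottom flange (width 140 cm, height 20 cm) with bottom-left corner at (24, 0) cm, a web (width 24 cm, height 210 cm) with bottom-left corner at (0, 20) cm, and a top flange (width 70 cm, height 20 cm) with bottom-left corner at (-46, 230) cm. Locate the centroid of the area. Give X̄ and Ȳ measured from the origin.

bottom flange: A = 140 × 20 = 2800.00, centroid at (94.00, 10.00).
web: A = 24 × 210 = 5040.00, centroid at (12.00, 125.00).
top flange: A = 70 × 20 = 1400.00, centroid at (-11.00, 240.00).
ΣA = 9240.00 cm², ΣAX̄ = 308280.00 cm³, ΣAȲ = 994000.00 cm³.
X̄ = 308280.00/9240.00 = 33.36 cm; Ȳ = 994000.00/9240.00 = 107.58 cm.

X̄ = 33.36 cm, Ȳ = 107.58 cm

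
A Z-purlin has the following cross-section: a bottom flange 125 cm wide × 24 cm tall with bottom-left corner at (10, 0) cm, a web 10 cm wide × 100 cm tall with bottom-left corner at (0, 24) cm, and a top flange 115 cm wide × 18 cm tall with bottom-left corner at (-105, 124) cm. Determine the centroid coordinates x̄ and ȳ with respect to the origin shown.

x̄ = 20.46 cm, ȳ = 63.48 cm

bottom flange: A = 125 × 24 = 3000.00, centroid at (72.50, 12.00).
web: A = 10 × 100 = 1000.00, centroid at (5.00, 74.00).
top flange: A = 115 × 18 = 2070.00, centroid at (-47.50, 133.00).
ΣA = 6070.00 cm²
ΣAx̄ = (3000.00)(72.50) + (1000.00)(5.00) + (2070.00)(-47.50) = 124175.00 cm³
ΣAȳ = (3000.00)(12.00) + (1000.00)(74.00) + (2070.00)(133.00) = 385310.00 cm³
x̄ = 124175.00 / 6070.00 = 20.46 cm
ȳ = 385310.00 / 6070.00 = 63.48 cm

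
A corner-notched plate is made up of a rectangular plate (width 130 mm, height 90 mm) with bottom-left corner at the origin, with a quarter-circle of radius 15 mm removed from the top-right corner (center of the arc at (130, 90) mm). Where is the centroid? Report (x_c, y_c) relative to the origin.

x_c = 64.10 mm, y_c = 44.41 mm

plate: A = 130 × 90 = 11700.00, centroid at (65.00, 45.00).
removed quarter-circle: A = −¼π·15² = -176.71, centroid at (123.63, 83.63).
ΣA = 11523.29 mm², ΣAx_c = 738652.10 mm³, ΣAy_c = 511720.69 mm³.
x_c = 738652.10/11523.29 = 64.10 mm; y_c = 511720.69/11523.29 = 44.41 mm.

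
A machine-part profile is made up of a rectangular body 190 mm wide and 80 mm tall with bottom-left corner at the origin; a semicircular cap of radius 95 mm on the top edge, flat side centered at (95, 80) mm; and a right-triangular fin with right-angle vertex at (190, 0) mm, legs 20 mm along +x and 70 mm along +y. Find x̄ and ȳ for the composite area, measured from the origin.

rectangular body: A = 190 × 80 = 15200.00, centroid at (95.00, 40.00).
semicircular top: A = ½π·95² = 14176.44, centroid at (95.00, 120.32).
triangular fin: A = ½·20·70 = 700.00, centroid at (196.67, 23.33).
ΣA = 30076.44 mm²
ΣAx̄ = (15200.00)(95.00) + (14176.44)(95.00) + (700.00)(196.67) = 2928428.17 mm³
ΣAȳ = (15200.00)(40.00) + (14176.44)(120.32) + (700.00)(23.33) = 2330031.61 mm³
x̄ = 2928428.17 / 30076.44 = 97.37 mm
ȳ = 2330031.61 / 30076.44 = 77.47 mm

x̄ = 97.37 mm, ȳ = 77.47 mm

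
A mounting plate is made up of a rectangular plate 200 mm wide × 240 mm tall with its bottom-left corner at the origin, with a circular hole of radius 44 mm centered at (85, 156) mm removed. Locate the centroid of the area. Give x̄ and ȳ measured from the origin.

plate: A = 200 × 240 = 48000.00, centroid at (100.00, 120.00).
hole: A = −π·44² = -6082.12, centroid at (85.00, 156.00).
ΣA = 41917.88 mm²
ΣAx̄ = (48000.00)(100.00) + (-6082.12)(85.00) = 4283019.51 mm³
ΣAȳ = (48000.00)(120.00) + (-6082.12)(156.00) = 4811188.75 mm³
x̄ = 4283019.51 / 41917.88 = 102.18 mm
ȳ = 4811188.75 / 41917.88 = 114.78 mm

x̄ = 102.18 mm, ȳ = 114.78 mm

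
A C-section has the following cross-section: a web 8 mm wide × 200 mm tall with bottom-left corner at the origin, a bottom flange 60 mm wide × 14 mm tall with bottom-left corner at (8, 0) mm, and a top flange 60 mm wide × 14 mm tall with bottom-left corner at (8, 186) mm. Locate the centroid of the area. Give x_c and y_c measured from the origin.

web: A = 8 × 200 = 1600.00, centroid at (4.00, 100.00).
bottom flange: A = 60 × 14 = 840.00, centroid at (38.00, 7.00).
top flange: A = 60 × 14 = 840.00, centroid at (38.00, 193.00).
ΣA = 3280.00 mm², ΣAx_c = 70240.00 mm³, ΣAy_c = 328000.00 mm³.
x_c = 70240.00/3280.00 = 21.41 mm; y_c = 328000.00/3280.00 = 100.00 mm.

x_c = 21.41 mm, y_c = 100.00 mm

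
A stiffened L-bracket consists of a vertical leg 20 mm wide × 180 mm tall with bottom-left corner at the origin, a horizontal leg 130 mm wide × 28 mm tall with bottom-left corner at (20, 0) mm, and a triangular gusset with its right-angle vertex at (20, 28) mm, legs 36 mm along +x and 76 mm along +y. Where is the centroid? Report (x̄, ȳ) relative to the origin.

x̄ = 45.21 mm, ȳ = 52.04 mm

Part | A | x̄ᵢ | ȳᵢ | A·x̄ᵢ | A·ȳᵢ
vertical leg | 3600.00 | 10.00 | 90.00 | 36000.00 | 324000.00
horizontal leg | 3640.00 | 85.00 | 14.00 | 309400.00 | 50960.00
gusset | 1368.00 | 32.00 | 53.33 | 43776.00 | 72960.00
Σ | 8608.00 |  |  | 389176.00 | 447920.00
x̄ = 389176.00 / 8608.00 = 45.21 mm
ȳ = 447920.00 / 8608.00 = 52.04 mm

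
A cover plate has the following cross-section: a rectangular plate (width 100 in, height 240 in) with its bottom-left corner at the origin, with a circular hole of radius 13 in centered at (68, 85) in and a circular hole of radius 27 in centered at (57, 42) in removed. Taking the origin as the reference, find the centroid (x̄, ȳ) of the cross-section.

x̄ = 48.79 in, ȳ = 129.31 in

Part | A | x̄ᵢ | ȳᵢ | A·x̄ᵢ | A·ȳᵢ
plate | 24000.00 | 50.00 | 120.00 | 1200000.00 | 2880000.00
hole 1 | -530.93 | 68.00 | 85.00 | -36103.18 | -45128.98
hole 2 | -2290.22 | 57.00 | 42.00 | -130542.60 | -96189.28
Σ | 21178.85 |  |  | 1033354.22 | 2738681.74
x̄ = 1033354.22 / 21178.85 = 48.79 in
ȳ = 2738681.74 / 21178.85 = 129.31 in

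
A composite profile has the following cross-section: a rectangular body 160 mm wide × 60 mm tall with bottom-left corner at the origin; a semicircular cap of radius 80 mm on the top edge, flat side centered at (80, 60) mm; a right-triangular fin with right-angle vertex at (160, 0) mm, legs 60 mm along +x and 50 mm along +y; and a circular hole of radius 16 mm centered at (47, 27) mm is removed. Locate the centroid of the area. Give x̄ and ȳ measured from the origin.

x̄ = 88.68 mm, ȳ = 60.73 mm

Part | A | x̄ᵢ | ȳᵢ | A·x̄ᵢ | A·ȳᵢ
rectangular body | 9600.00 | 80.00 | 30.00 | 768000.00 | 288000.00
semicircular top | 10053.10 | 80.00 | 93.95 | 804247.72 | 944519.12
triangular fin | 1500.00 | 180.00 | 16.67 | 270000.00 | 25000.00
hole | -804.25 | 47.00 | 27.00 | -37799.64 | -21714.69
Σ | 20348.85 |  |  | 1804448.08 | 1235804.43
x̄ = 1804448.08 / 20348.85 = 88.68 mm
ȳ = 1235804.43 / 20348.85 = 60.73 mm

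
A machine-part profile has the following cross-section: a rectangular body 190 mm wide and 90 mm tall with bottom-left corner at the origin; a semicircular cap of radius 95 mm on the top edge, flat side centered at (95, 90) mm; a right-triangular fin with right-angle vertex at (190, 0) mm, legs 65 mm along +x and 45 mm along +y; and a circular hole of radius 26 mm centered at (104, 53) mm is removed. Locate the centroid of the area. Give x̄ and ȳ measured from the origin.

x̄ = 99.95 mm, ȳ = 82.52 mm

rectangular body: A = 190 × 90 = 17100.00, centroid at (95.00, 45.00).
semicircular top: A = ½π·95² = 14176.44, centroid at (95.00, 130.32).
triangular fin: A = ½·65·45 = 1462.50, centroid at (211.67, 15.00).
hole: A = −π·26² = -2123.72, centroid at (104.00, 53.00).
ΣA = 30615.22 mm², ΣAx̄ = 3059957.47 mm³, ΣAȳ = 2526343.17 mm³.
x̄ = 3059957.47/30615.22 = 99.95 mm; ȳ = 2526343.17/30615.22 = 82.52 mm.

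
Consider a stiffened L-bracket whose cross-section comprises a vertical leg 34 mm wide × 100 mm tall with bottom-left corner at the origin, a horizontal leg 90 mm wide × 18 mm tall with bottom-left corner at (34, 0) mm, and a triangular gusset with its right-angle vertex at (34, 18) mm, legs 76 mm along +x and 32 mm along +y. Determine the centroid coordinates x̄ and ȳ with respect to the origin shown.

x̄ = 41.36 mm, ȳ = 35.19 mm

vertical leg: A = 34 × 100 = 3400.00, centroid at (17.00, 50.00).
horizontal leg: A = 90 × 18 = 1620.00, centroid at (79.00, 9.00).
gusset: A = ½·76·32 = 1216.00, centroid at (59.33, 28.67).
ΣA = 6236.00 mm²
ΣAx̄ = (3400.00)(17.00) + (1620.00)(79.00) + (1216.00)(59.33) = 257929.33 mm³
ΣAȳ = (3400.00)(50.00) + (1620.00)(9.00) + (1216.00)(28.67) = 219438.67 mm³
x̄ = 257929.33 / 6236.00 = 41.36 mm
ȳ = 219438.67 / 6236.00 = 35.19 mm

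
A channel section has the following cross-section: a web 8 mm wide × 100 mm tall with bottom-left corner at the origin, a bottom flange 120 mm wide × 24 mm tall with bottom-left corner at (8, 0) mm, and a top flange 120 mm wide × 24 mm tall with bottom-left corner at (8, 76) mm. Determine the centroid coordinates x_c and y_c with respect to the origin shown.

web: A = 8 × 100 = 800.00, centroid at (4.00, 50.00).
bottom flange: A = 120 × 24 = 2880.00, centroid at (68.00, 12.00).
top flange: A = 120 × 24 = 2880.00, centroid at (68.00, 88.00).
ΣA = 6560.00 mm²
ΣAx_c = (800.00)(4.00) + (2880.00)(68.00) + (2880.00)(68.00) = 394880.00 mm³
ΣAy_c = (800.00)(50.00) + (2880.00)(12.00) + (2880.00)(88.00) = 328000.00 mm³
x_c = 394880.00 / 6560.00 = 60.20 mm
y_c = 328000.00 / 6560.00 = 50.00 mm

x_c = 60.20 mm, y_c = 50.00 mm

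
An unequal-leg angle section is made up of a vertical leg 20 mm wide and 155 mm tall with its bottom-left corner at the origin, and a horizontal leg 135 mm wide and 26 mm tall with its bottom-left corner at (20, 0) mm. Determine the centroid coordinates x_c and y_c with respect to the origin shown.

x_c = 51.15 mm, y_c = 43.25 mm

Part | A | x̄ᵢ | ȳᵢ | A·x̄ᵢ | A·ȳᵢ
vertical leg | 3100.00 | 10.00 | 77.50 | 31000.00 | 240250.00
horizontal leg | 3510.00 | 87.50 | 13.00 | 307125.00 | 45630.00
Σ | 6610.00 |  |  | 338125.00 | 285880.00
x_c = 338125.00 / 6610.00 = 51.15 mm
y_c = 285880.00 / 6610.00 = 43.25 mm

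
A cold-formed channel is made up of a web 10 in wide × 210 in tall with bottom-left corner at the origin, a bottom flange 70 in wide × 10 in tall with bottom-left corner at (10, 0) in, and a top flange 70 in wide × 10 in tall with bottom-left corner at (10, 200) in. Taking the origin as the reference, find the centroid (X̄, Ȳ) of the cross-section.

X̄ = 21.00 in, Ȳ = 105.00 in

web: A = 10 × 210 = 2100.00, centroid at (5.00, 105.00).
bottom flange: A = 70 × 10 = 700.00, centroid at (45.00, 5.00).
top flange: A = 70 × 10 = 700.00, centroid at (45.00, 205.00).
ΣA = 3500.00 in², ΣAX̄ = 73500.00 in³, ΣAȲ = 367500.00 in³.
X̄ = 73500.00/3500.00 = 21.00 in; Ȳ = 367500.00/3500.00 = 105.00 in.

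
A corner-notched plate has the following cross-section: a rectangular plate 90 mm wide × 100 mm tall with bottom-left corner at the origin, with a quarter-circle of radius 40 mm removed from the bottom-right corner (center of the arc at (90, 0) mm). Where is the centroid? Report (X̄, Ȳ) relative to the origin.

X̄ = 40.45 mm, Ȳ = 55.36 mm

Part | A | x̄ᵢ | ȳᵢ | A·x̄ᵢ | A·ȳᵢ
plate | 9000.00 | 45.00 | 50.00 | 405000.00 | 450000.00
removed quarter-circle | -1256.64 | 73.02 | 16.98 | -91764.00 | -21333.33
Σ | 7743.36 |  |  | 313236.00 | 428666.67
X̄ = 313236.00 / 7743.36 = 40.45 mm
Ȳ = 428666.67 / 7743.36 = 55.36 mm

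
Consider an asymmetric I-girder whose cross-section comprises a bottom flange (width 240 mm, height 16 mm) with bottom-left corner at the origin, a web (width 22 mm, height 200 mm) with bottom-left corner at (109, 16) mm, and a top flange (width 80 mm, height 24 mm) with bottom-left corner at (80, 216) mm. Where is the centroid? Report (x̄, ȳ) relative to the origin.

x̄ = 120.00 mm, ȳ = 96.35 mm

Part | A | x̄ᵢ | ȳᵢ | A·x̄ᵢ | A·ȳᵢ
bottom flange | 3840.00 | 120.00 | 8.00 | 460800.00 | 30720.00
web | 4400.00 | 120.00 | 116.00 | 528000.00 | 510400.00
top flange | 1920.00 | 120.00 | 228.00 | 230400.00 | 437760.00
Σ | 10160.00 |  |  | 1219200.00 | 978880.00
x̄ = 1219200.00 / 10160.00 = 120.00 mm
ȳ = 978880.00 / 10160.00 = 96.35 mm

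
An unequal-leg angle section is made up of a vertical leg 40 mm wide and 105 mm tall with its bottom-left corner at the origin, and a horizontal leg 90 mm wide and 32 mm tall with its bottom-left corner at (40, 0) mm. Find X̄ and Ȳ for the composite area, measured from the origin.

X̄ = 46.44 mm, Ȳ = 37.65 mm

Part | A | x̄ᵢ | ȳᵢ | A·x̄ᵢ | A·ȳᵢ
vertical leg | 4200.00 | 20.00 | 52.50 | 84000.00 | 220500.00
horizontal leg | 2880.00 | 85.00 | 16.00 | 244800.00 | 46080.00
Σ | 7080.00 |  |  | 328800.00 | 266580.00
X̄ = 328800.00 / 7080.00 = 46.44 mm
Ȳ = 266580.00 / 7080.00 = 37.65 mm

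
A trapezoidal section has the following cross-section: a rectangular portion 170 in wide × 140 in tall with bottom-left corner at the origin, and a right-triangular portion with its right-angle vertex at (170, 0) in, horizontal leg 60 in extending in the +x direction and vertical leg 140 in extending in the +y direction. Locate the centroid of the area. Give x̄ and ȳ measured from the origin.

x̄ = 100.75 in, ȳ = 66.50 in

rectangular portion: A = 170 × 140 = 23800.00, centroid at (85.00, 70.00).
triangular portion: A = ½·60·140 = 4200.00, centroid at (190.00, 46.67).
ΣA = 28000.00 in²
ΣAx̄ = (23800.00)(85.00) + (4200.00)(190.00) = 2821000.00 in³
ΣAȳ = (23800.00)(70.00) + (4200.00)(46.67) = 1862000.00 in³
x̄ = 2821000.00 / 28000.00 = 100.75 in
ȳ = 1862000.00 / 28000.00 = 66.50 in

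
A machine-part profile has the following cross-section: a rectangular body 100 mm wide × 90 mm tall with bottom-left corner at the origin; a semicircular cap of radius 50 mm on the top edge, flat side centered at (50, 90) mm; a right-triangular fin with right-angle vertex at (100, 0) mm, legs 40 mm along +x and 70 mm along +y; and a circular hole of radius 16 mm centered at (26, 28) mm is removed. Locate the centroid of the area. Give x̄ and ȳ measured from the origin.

rectangular body: A = 100 × 90 = 9000.00, centroid at (50.00, 45.00).
semicircular top: A = ½π·50² = 3926.99, centroid at (50.00, 111.22).
triangular fin: A = ½·40·70 = 1400.00, centroid at (113.33, 23.33).
hole: A = −π·16² = -804.25, centroid at (26.00, 28.00).
ΣA = 13522.74 mm²
ΣAx̄ = (9000.00)(50.00) + (3926.99)(50.00) + (1400.00)(113.33) + (-804.25)(26.00) = 784105.77 mm³
ΣAȳ = (9000.00)(45.00) + (3926.99)(111.22) + (1400.00)(23.33) + (-804.25)(28.00) = 851910.24 mm³
x̄ = 784105.77 / 13522.74 = 57.98 mm
ȳ = 851910.24 / 13522.74 = 63.00 mm

x̄ = 57.98 mm, ȳ = 63.00 mm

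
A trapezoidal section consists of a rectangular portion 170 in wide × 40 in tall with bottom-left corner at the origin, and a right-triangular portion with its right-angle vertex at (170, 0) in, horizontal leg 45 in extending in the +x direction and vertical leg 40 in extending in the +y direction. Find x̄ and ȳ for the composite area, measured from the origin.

x̄ = 96.69 in, ȳ = 19.22 in

Part | A | x̄ᵢ | ȳᵢ | A·x̄ᵢ | A·ȳᵢ
rectangular portion | 6800.00 | 85.00 | 20.00 | 578000.00 | 136000.00
triangular portion | 900.00 | 185.00 | 13.33 | 166500.00 | 12000.00
Σ | 7700.00 |  |  | 744500.00 | 148000.00
x̄ = 744500.00 / 7700.00 = 96.69 in
ȳ = 148000.00 / 7700.00 = 19.22 in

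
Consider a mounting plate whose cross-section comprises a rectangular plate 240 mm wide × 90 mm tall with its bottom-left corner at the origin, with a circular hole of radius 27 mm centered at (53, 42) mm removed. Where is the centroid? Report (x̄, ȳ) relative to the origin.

x̄ = 127.95 mm, ȳ = 45.36 mm

Part | A | x̄ᵢ | ȳᵢ | A·x̄ᵢ | A·ȳᵢ
plate | 21600.00 | 120.00 | 45.00 | 2592000.00 | 972000.00
hole | -2290.22 | 53.00 | 42.00 | -121381.72 | -96189.28
Σ | 19309.78 |  |  | 2470618.28 | 875810.72
x̄ = 2470618.28 / 19309.78 = 127.95 mm
ȳ = 875810.72 / 19309.78 = 45.36 mm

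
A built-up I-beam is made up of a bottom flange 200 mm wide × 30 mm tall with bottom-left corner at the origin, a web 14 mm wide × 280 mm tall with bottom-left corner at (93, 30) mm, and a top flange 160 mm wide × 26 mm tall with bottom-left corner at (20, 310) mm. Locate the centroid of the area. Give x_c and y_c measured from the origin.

bottom flange: A = 200 × 30 = 6000.00, centroid at (100.00, 15.00).
web: A = 14 × 280 = 3920.00, centroid at (100.00, 170.00).
top flange: A = 160 × 26 = 4160.00, centroid at (100.00, 323.00).
ΣA = 14080.00 mm², ΣAx_c = 1408000.00 mm³, ΣAy_c = 2100080.00 mm³.
x_c = 1408000.00/14080.00 = 100.00 mm; y_c = 2100080.00/14080.00 = 149.15 mm.

x_c = 100.00 mm, y_c = 149.15 mm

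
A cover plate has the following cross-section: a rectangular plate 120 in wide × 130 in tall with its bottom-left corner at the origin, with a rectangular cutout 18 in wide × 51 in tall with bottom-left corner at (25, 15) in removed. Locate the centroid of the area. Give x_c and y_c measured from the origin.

plate: A = 120 × 130 = 15600.00, centroid at (60.00, 65.00).
hole: A = −(18 × 51) = -918.00, centroid at (34.00, 40.50).
ΣA = 14682.00 in², ΣAx_c = 904788.00 in³, ΣAy_c = 976821.00 in³.
x_c = 904788.00/14682.00 = 61.63 in; y_c = 976821.00/14682.00 = 66.53 in.

x_c = 61.63 in, y_c = 66.53 in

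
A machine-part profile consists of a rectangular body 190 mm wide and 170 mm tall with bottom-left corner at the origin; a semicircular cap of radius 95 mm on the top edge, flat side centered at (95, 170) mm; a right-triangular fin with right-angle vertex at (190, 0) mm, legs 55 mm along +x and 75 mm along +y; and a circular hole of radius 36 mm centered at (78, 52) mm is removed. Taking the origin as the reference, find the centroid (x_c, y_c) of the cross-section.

x_c = 101.81 mm, y_c = 125.19 mm

rectangular body: A = 190 × 170 = 32300.00, centroid at (95.00, 85.00).
semicircular top: A = ½π·95² = 14176.44, centroid at (95.00, 210.32).
triangular fin: A = ½·55·75 = 2062.50, centroid at (208.33, 25.00).
hole: A = −π·36² = -4071.50, centroid at (78.00, 52.00).
ΣA = 44467.43 mm², ΣAx_c = 4527371.68 mm³, ΣAy_c = 5566921.89 mm³.
x_c = 4527371.68/44467.43 = 101.81 mm; y_c = 5566921.89/44467.43 = 125.19 mm.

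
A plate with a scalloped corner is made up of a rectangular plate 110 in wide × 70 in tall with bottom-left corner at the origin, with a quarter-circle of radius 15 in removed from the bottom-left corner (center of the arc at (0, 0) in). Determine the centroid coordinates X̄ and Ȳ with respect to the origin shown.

plate: A = 110 × 70 = 7700.00, centroid at (55.00, 35.00).
removed quarter-circle: A = −¼π·15² = -176.71, centroid at (6.37, 6.37).
ΣA = 7523.29 in²
ΣAX̄ = (7700.00)(55.00) + (-176.71)(6.37) = 422375.00 in³
ΣAȲ = (7700.00)(35.00) + (-176.71)(6.37) = 268375.00 in³
X̄ = 422375.00 / 7523.29 = 56.14 in
Ȳ = 268375.00 / 7523.29 = 35.67 in

X̄ = 56.14 in, Ȳ = 35.67 in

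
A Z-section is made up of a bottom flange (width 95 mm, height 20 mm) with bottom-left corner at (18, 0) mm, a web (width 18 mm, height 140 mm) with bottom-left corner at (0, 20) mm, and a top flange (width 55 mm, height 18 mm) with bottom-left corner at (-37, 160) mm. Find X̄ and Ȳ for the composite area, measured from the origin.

X̄ = 25.46 mm, Ȳ = 76.36 mm

bottom flange: A = 95 × 20 = 1900.00, centroid at (65.50, 10.00).
web: A = 18 × 140 = 2520.00, centroid at (9.00, 90.00).
top flange: A = 55 × 18 = 990.00, centroid at (-9.50, 169.00).
ΣA = 5410.00 mm²
ΣAX̄ = (1900.00)(65.50) + (2520.00)(9.00) + (990.00)(-9.50) = 137725.00 mm³
ΣAȲ = (1900.00)(10.00) + (2520.00)(90.00) + (990.00)(169.00) = 413110.00 mm³
X̄ = 137725.00 / 5410.00 = 25.46 mm
Ȳ = 413110.00 / 5410.00 = 76.36 mm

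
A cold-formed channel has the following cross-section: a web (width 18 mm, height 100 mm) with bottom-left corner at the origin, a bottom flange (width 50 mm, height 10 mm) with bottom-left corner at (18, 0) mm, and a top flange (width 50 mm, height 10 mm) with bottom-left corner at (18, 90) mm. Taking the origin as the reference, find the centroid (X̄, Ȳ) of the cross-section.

web: A = 18 × 100 = 1800.00, centroid at (9.00, 50.00).
bottom flange: A = 50 × 10 = 500.00, centroid at (43.00, 5.00).
top flange: A = 50 × 10 = 500.00, centroid at (43.00, 95.00).
ΣA = 2800.00 mm², ΣAX̄ = 59200.00 mm³, ΣAȲ = 140000.00 mm³.
X̄ = 59200.00/2800.00 = 21.14 mm; Ȳ = 140000.00/2800.00 = 50.00 mm.

X̄ = 21.14 mm, Ȳ = 50.00 mm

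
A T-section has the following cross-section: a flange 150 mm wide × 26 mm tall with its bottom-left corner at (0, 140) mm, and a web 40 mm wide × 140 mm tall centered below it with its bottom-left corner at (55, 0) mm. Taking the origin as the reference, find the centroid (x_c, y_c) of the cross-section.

x_c = 75.00 mm, y_c = 104.07 mm

web: A = 40 × 140 = 5600.00, centroid at (75.00, 70.00).
flange: A = 150 × 26 = 3900.00, centroid at (75.00, 153.00).
ΣA = 9500.00 mm²
ΣAx_c = (5600.00)(75.00) + (3900.00)(75.00) = 712500.00 mm³
ΣAy_c = (5600.00)(70.00) + (3900.00)(153.00) = 988700.00 mm³
x_c = 712500.00 / 9500.00 = 75.00 mm
y_c = 988700.00 / 9500.00 = 104.07 mm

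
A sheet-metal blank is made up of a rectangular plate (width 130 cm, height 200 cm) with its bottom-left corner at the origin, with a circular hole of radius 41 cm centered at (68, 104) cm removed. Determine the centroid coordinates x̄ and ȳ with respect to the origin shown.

Part | A | x̄ᵢ | ȳᵢ | A·x̄ᵢ | A·ȳᵢ
plate | 26000.00 | 65.00 | 100.00 | 1690000.00 | 2600000.00
hole | -5281.02 | 68.00 | 104.00 | -359109.17 | -549225.79
Σ | 20718.98 |  |  | 1330890.83 | 2050774.21
x̄ = 1330890.83 / 20718.98 = 64.24 cm
ȳ = 2050774.21 / 20718.98 = 98.98 cm

x̄ = 64.24 cm, ȳ = 98.98 cm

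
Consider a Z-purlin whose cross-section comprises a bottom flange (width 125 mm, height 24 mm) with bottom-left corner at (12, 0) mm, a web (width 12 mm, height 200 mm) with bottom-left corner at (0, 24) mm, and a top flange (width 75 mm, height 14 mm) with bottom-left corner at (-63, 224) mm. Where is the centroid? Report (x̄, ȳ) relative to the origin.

Part | A | x̄ᵢ | ȳᵢ | A·x̄ᵢ | A·ȳᵢ
bottom flange | 3000.00 | 74.50 | 12.00 | 223500.00 | 36000.00
web | 2400.00 | 6.00 | 124.00 | 14400.00 | 297600.00
top flange | 1050.00 | -25.50 | 231.00 | -26775.00 | 242550.00
Σ | 6450.00 |  |  | 211125.00 | 576150.00
x̄ = 211125.00 / 6450.00 = 32.73 mm
ȳ = 576150.00 / 6450.00 = 89.33 mm

x̄ = 32.73 mm, ȳ = 89.33 mm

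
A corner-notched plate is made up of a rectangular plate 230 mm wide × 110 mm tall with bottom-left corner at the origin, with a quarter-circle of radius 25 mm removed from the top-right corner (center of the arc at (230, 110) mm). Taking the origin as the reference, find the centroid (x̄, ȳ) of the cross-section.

x̄ = 112.93 mm, ȳ = 54.12 mm

plate: A = 230 × 110 = 25300.00, centroid at (115.00, 55.00).
removed quarter-circle: A = −¼π·25² = -490.87, centroid at (219.39, 99.39).
ΣA = 24809.13 mm²
ΣAx̄ = (25300.00)(115.00) + (-490.87)(219.39) = 2801807.35 mm³
ΣAȳ = (25300.00)(55.00) + (-490.87)(99.39) = 1342712.21 mm³
x̄ = 2801807.35 / 24809.13 = 112.93 mm
ȳ = 1342712.21 / 24809.13 = 54.12 mm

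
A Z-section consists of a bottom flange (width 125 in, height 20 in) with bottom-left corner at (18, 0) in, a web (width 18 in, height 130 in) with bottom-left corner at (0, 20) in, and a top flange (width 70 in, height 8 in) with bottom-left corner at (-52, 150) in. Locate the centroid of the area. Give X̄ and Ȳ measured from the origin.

bottom flange: A = 125 × 20 = 2500.00, centroid at (80.50, 10.00).
web: A = 18 × 130 = 2340.00, centroid at (9.00, 85.00).
top flange: A = 70 × 8 = 560.00, centroid at (-17.00, 154.00).
ΣA = 5400.00 in², ΣAX̄ = 212790.00 in³, ΣAȲ = 310140.00 in³.
X̄ = 212790.00/5400.00 = 39.41 in; Ȳ = 310140.00/5400.00 = 57.43 in.

X̄ = 39.41 in, Ȳ = 57.43 in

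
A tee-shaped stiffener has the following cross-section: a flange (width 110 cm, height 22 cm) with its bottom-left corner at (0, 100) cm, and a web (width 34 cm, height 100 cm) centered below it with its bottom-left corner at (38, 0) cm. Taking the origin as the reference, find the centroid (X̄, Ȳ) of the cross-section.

X̄ = 55.00 cm, Ȳ = 75.36 cm

Part | A | x̄ᵢ | ȳᵢ | A·x̄ᵢ | A·ȳᵢ
web | 3400.00 | 55.00 | 50.00 | 187000.00 | 170000.00
flange | 2420.00 | 55.00 | 111.00 | 133100.00 | 268620.00
Σ | 5820.00 |  |  | 320100.00 | 438620.00
X̄ = 320100.00 / 5820.00 = 55.00 cm
Ȳ = 438620.00 / 5820.00 = 75.36 cm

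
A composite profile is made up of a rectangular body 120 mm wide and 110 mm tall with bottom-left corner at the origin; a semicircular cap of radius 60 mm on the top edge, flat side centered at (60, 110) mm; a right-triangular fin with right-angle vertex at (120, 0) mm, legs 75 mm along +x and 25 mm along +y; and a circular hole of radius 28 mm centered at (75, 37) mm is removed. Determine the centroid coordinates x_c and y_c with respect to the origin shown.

rectangular body: A = 120 × 110 = 13200.00, centroid at (60.00, 55.00).
semicircular top: A = ½π·60² = 5654.87, centroid at (60.00, 135.46).
triangular fin: A = ½·75·25 = 937.50, centroid at (145.00, 8.33).
hole: A = −π·28² = -2463.01, centroid at (75.00, 37.00).
ΣA = 17329.36 mm², ΣAx_c = 1082503.86 mm³, ΣAy_c = 1408716.53 mm³.
x_c = 1082503.86/17329.36 = 62.47 mm; y_c = 1408716.53/17329.36 = 81.29 mm.

x_c = 62.47 mm, y_c = 81.29 mm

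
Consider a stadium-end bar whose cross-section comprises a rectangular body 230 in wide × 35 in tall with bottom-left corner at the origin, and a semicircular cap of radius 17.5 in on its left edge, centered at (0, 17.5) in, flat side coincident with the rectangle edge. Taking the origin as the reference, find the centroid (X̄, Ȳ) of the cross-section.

X̄ = 108.10 in, Ȳ = 17.50 in

rectangular body: A = 230 × 35 = 8050.00, centroid at (115.00, 17.50).
semicircular end: A = ½π·17.5² = 481.06, centroid at (-7.43, 17.50).
ΣA = 8531.06 in²
ΣAX̄ = (8050.00)(115.00) + (481.06)(-7.43) = 922177.08 in³
ΣAȲ = (8050.00)(17.50) + (481.06)(17.50) = 149293.49 in³
X̄ = 922177.08 / 8531.06 = 108.10 in
Ȳ = 149293.49 / 8531.06 = 17.50 in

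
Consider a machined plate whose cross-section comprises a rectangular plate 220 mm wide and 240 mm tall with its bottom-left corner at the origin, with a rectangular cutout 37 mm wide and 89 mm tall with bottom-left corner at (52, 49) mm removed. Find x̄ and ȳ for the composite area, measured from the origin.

Part | A | x̄ᵢ | ȳᵢ | A·x̄ᵢ | A·ȳᵢ
plate | 52800.00 | 110.00 | 120.00 | 5808000.00 | 6336000.00
hole | -3293.00 | 70.50 | 93.50 | -232156.50 | -307895.50
Σ | 49507.00 |  |  | 5575843.50 | 6028104.50
x̄ = 5575843.50 / 49507.00 = 112.63 mm
ȳ = 6028104.50 / 49507.00 = 121.76 mm

x̄ = 112.63 mm, ȳ = 121.76 mm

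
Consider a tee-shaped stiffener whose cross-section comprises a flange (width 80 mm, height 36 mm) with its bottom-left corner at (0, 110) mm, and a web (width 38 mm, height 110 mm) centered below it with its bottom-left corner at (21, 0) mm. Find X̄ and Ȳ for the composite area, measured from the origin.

Part | A | x̄ᵢ | ȳᵢ | A·x̄ᵢ | A·ȳᵢ
web | 4180.00 | 40.00 | 55.00 | 167200.00 | 229900.00
flange | 2880.00 | 40.00 | 128.00 | 115200.00 | 368640.00
Σ | 7060.00 |  |  | 282400.00 | 598540.00
X̄ = 282400.00 / 7060.00 = 40.00 mm
Ȳ = 598540.00 / 7060.00 = 84.78 mm

X̄ = 40.00 mm, Ȳ = 84.78 mm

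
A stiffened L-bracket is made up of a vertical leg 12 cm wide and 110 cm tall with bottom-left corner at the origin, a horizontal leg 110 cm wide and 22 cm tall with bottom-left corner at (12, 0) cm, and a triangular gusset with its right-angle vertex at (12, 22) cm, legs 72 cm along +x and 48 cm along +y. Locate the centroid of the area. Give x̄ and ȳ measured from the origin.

Part | A | x̄ᵢ | ȳᵢ | A·x̄ᵢ | A·ȳᵢ
vertical leg | 1320.00 | 6.00 | 55.00 | 7920.00 | 72600.00
horizontal leg | 2420.00 | 67.00 | 11.00 | 162140.00 | 26620.00
gusset | 1728.00 | 36.00 | 38.00 | 62208.00 | 65664.00
Σ | 5468.00 |  |  | 232268.00 | 164884.00
x̄ = 232268.00 / 5468.00 = 42.48 cm
ȳ = 164884.00 / 5468.00 = 30.15 cm

x̄ = 42.48 cm, ȳ = 30.15 cm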